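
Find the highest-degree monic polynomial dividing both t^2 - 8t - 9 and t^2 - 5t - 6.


Factor each:
  t^2 - 8t - 9 = (t + 1)(t - 9)
  t^2 - 5t - 6 = (t + 1)(t - 6)
Common monic factor: t + 1


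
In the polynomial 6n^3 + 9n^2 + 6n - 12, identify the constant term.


Read off the constant term: -12


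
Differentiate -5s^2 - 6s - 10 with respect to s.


Apply the power rule term by term:
  d/ds(-5s^2) = -10s
  d/ds(-6s) = -6
  d/ds(-10) = 0
p'(s) = -10s - 6


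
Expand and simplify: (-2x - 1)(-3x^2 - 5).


Distribute each term of the first polynomial:
  (-2x)(-3x^2 - 5) = 6x^3 + 10x
  (-1)(-3x^2 - 5) = 3x^2 + 5
Sum: 6x^3 + 3x^2 + 10x + 5


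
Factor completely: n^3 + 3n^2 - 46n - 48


Try integer roots (divisors of -48). n=6: p(6)=0.
Divide out (n - 6): quotient is n^2 + 9n + 8.
Factor the quadratic: (n + 8)(n + 1)
Result: (n - 6)(n + 8)(n + 1)


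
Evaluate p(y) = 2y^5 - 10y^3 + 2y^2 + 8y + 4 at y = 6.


Using direct substitution:
  2 * (6)^5 = 15552
  0 * (6)^4 = 0
  -10 * (6)^3 = -2160
  2 * (6)^2 = 72
  8 * (6)^1 = 48
  constant: 4
Sum = 15552 + 0 - 2160 + 72 + 48 + 4 = 13516


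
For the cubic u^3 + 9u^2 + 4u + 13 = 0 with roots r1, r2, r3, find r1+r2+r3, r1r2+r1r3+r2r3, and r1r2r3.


Monic cubic u^3+bu^2+cu+d=0: sum=-b, pairwise sum=c, product=-d.
b=9, c=4, d=13
r1+r2+r3 = -9
r1r2+r1r3+r2r3 = 4
r1r2r3 = -13


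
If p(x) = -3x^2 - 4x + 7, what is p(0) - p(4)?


p(0) = 7
p(4) = -57
p(0) - p(4) = 7 + 57 = 64


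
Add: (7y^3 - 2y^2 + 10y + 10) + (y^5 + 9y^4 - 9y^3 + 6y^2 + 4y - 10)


Align terms by degree and add:
  7y^3 - 2y^2 + 10y + 10
+ y^5 + 9y^4 - 9y^3 + 6y^2 + 4y - 10
= y^5 + 9y^4 - 2y^3 + 4y^2 + 14y


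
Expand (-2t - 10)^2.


Expand (-2t - 10)^2 by repeated multiplication:
= 4t^2 + 40t + 100


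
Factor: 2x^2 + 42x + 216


Roots satisfy r1 + r2 = -b/a = -21 and r1*r2 = c/a = 108.
So r1 = -12, r2 = -9.
2x^2 + 42x + 216 = 2(x - r1)(x - r2) = 2(x + 12)(x + 9)


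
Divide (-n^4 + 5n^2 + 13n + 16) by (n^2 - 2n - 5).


(-n^4 + 5n^2 + 13n + 16) / (n^2 - 2n - 5)
Step 1: -n^2 * (n^2 - 2n - 5) = -n^4 + 2n^3 + 5n^2; subtract.
Step 2: -2n * (n^2 - 2n - 5) = -2n^3 + 4n^2 + 10n; subtract.
Step 3: -4 * (n^2 - 2n - 5) = -4n^2 + 8n + 20; subtract.
Quotient: -n^2 - 2n - 4, Remainder: -5n - 4


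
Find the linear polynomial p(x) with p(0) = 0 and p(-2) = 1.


p(x) = mx + b. Using p(0)=0, p(-2)=1:
m = (0 - 1)/(0 + 2) = -1/2 = -1/2
b = 0 - m*(0) = 0 = 0
p(x) = -(1/2)x


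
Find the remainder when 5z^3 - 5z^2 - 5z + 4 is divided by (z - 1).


By the Remainder Theorem, the remainder equals p(1):
  5*(1)^3 = 5
  -5*(1)^2 = -5
  -5*(1)^1 = -5
  constant: 4
Sum: 5 - 5 - 5 + 4 = -1


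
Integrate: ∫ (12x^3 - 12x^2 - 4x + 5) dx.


Reverse power rule on each term:
  ∫ 12x^3 dx = 3x^4
  ∫ -12x^2 dx = -4x^3
  ∫ -4x dx = -2x^2
  ∫ 5 dx = 5x
F(x) = 3x^4 - 4x^3 - 2x^2 + 5x + C


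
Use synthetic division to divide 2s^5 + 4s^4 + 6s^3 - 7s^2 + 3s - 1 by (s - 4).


Synthetic division with c = 4. Coefficients: 2, 4, 6, -7, 3, -1
Bring down 2.
  2 * 4 = 8; 8 + 4 = 12
  12 * 4 = 48; 48 + 6 = 54
  54 * 4 = 216; 216 - 7 = 209
  209 * 4 = 836; 836 + 3 = 839
  839 * 4 = 3356; 3356 - 1 = 3355
Quotient: 2s^4 + 12s^3 + 54s^2 + 209s + 839, Remainder: 3355


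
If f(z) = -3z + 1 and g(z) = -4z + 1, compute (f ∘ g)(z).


Substitute g(z) into f:
f(g(z)) = -3*(-4z + 1) + 1
Expand and combine: 12z - 2


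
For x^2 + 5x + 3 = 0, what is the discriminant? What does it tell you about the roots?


D = b^2 - 4ac = (5)^2 - 4(1)(3) = 25 - 12 = 13
Since D > 0: two distinct irrational roots


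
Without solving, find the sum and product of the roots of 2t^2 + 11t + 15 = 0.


For at^2+bt+c=0: sum = -b/a, product = c/a.
a=2, b=11, c=15
Sum = -(11)/2 = -11/2
Product = (15)/2 = 15/2


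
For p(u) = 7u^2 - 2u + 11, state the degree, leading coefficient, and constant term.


Highest power of u is 2, with coefficient 7. Constant term is 11.
Degree = 2, leading coefficient = 7, constant term = 11


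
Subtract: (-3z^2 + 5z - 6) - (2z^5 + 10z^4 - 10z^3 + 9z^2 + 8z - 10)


Distribute the minus sign:
  (-3z^2 + 5z - 6)
- (2z^5 + 10z^4 - 10z^3 + 9z^2 + 8z - 10)
Negate second polynomial: -2z^5 - 10z^4 + 10z^3 - 9z^2 - 8z + 10
Add: -2z^5 - 10z^4 + 10z^3 - 12z^2 - 3z + 4


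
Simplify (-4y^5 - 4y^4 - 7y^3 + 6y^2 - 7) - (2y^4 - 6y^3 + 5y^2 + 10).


Distribute the minus sign:
  (-4y^5 - 4y^4 - 7y^3 + 6y^2 - 7)
- (2y^4 - 6y^3 + 5y^2 + 10)
Negate second polynomial: -2y^4 + 6y^3 - 5y^2 - 10
Add: -4y^5 - 6y^4 - y^3 + y^2 - 17


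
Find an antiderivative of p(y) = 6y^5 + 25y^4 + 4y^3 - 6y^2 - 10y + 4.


Reverse power rule on each term:
  ∫ 6y^5 dy = y^6
  ∫ 25y^4 dy = 5y^5
  ∫ 4y^3 dy = y^4
  ∫ -6y^2 dy = -2y^3
  ∫ -10y dy = -5y^2
  ∫ 4 dy = 4y
F(y) = y^6 + 5y^5 + y^4 - 2y^3 - 5y^2 + 4y + C


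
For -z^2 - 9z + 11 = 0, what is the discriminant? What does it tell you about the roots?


D = b^2 - 4ac = (-9)^2 - 4(-1)(11) = 81 + 44 = 125
Since D > 0: two distinct irrational roots


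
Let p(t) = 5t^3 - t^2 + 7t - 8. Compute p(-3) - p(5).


p(-3) = -173
p(5) = 627
p(-3) - p(5) = -173 - 627 = -800


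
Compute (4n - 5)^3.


Expand (4n - 5)^3 by repeated multiplication:
  (4n - 5)^2 = 16n^2 - 40n + 25
= 64n^3 - 240n^2 + 300n - 125


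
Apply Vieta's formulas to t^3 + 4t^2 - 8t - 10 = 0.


Monic cubic t^3+bt^2+ct+d=0: sum=-b, pairwise sum=c, product=-d.
b=4, c=-8, d=-10
r1+r2+r3 = -4
r1r2+r1r3+r2r3 = -8
r1r2r3 = 10


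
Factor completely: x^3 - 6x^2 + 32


Try integer roots (divisors of 32). x=4: p(4)=0.
Divide out (x - 4): quotient is x^2 - 2x - 8.
Factor the quadratic: (x + 2)(x - 4)
Result: (x - 4)(x + 2)(x - 4)


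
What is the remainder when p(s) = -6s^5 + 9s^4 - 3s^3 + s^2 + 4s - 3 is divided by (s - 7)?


By the Remainder Theorem, the remainder equals p(7):
  -6*(7)^5 = -100842
  9*(7)^4 = 21609
  -3*(7)^3 = -1029
  1*(7)^2 = 49
  4*(7)^1 = 28
  constant: -3
Sum: -100842 + 21609 - 1029 + 49 + 28 - 3 = -80188


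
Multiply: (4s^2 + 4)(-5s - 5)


Distribute each term of the first polynomial:
  (4s^2)(-5s - 5) = -20s^3 - 20s^2
  (4)(-5s - 5) = -20s - 20
Sum: -20s^3 - 20s^2 - 20s - 20


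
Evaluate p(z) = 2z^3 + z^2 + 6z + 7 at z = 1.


Using direct substitution:
  2 * (1)^3 = 2
  1 * (1)^2 = 1
  6 * (1)^1 = 6
  constant: 7
Sum = 2 + 1 + 6 + 7 = 16


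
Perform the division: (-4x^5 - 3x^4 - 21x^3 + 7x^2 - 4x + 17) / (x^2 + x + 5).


(-4x^5 - 3x^4 - 21x^3 + 7x^2 - 4x + 17) / (x^2 + x + 5)
Step 1: -4x^3 * (x^2 + x + 5) = -4x^5 - 4x^4 - 20x^3; subtract.
Step 2: x^2 * (x^2 + x + 5) = x^4 + x^3 + 5x^2; subtract.
Step 3: -2x * (x^2 + x + 5) = -2x^3 - 2x^2 - 10x; subtract.
Step 4: 4 * (x^2 + x + 5) = 4x^2 + 4x + 20; subtract.
Quotient: -4x^3 + x^2 - 2x + 4, Remainder: 2x - 3


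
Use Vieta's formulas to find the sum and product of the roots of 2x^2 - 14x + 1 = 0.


For ax^2+bx+c=0: sum = -b/a, product = c/a.
a=2, b=-14, c=1
Sum = -(-14)/2 = 7
Product = (1)/2 = 1/2


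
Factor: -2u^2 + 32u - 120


Roots satisfy r1 + r2 = -b/a = 16 and r1*r2 = c/a = 60.
So r1 = 10, r2 = 6.
-2u^2 + 32u - 120 = -2(u - r1)(u - r2) = -2(u - 10)(u - 6)


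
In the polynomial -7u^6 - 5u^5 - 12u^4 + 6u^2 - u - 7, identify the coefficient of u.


Read off the coefficient of u: -1


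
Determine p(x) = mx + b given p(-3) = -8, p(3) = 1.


p(x) = mx + b. Using p(-3)=-8, p(3)=1:
m = (-8 - 1)/(-3 - 3) = -9/-6 = 3/2
b = -8 - m*(-3) = -8 + 9/2 = -7/2
p(x) = (3/2)x - (7/2)


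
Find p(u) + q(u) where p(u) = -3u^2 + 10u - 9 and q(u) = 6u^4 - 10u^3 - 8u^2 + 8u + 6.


Align terms by degree and add:
  -3u^2 + 10u - 9
+ 6u^4 - 10u^3 - 8u^2 + 8u + 6
= 6u^4 - 10u^3 - 11u^2 + 18u - 3


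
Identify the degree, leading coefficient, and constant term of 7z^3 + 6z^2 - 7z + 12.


Highest power of z is 3, with coefficient 7. Constant term is 12.
Degree = 3, leading coefficient = 7, constant term = 12


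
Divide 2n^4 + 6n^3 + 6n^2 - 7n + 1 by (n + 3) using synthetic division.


Synthetic division with c = -3. Coefficients: 2, 6, 6, -7, 1
Bring down 2.
  2 * -3 = -6; -6 + 6 = 0
  0 * -3 = 0; 0 + 6 = 6
  6 * -3 = -18; -18 - 7 = -25
  -25 * -3 = 75; 75 + 1 = 76
Quotient: 2n^3 + 6n - 25, Remainder: 76


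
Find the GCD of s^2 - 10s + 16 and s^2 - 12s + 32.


Factor each:
  s^2 - 10s + 16 = (s - 8)(s - 2)
  s^2 - 12s + 32 = (s - 8)(s - 4)
Common monic factor: s - 8


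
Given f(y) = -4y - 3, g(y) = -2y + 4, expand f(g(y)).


Substitute g(y) into f:
f(g(y)) = -4*(-2y + 4) + (-3)
Expand and combine: 8y - 19


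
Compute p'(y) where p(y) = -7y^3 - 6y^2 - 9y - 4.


Apply the power rule term by term:
  d/dy(-7y^3) = -21y^2
  d/dy(-6y^2) = -12y
  d/dy(-9y) = -9
  d/dy(-4) = 0
p'(y) = -21y^2 - 12y - 9


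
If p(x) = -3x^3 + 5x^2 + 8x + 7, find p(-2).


Using direct substitution:
  -3 * (-2)^3 = 24
  5 * (-2)^2 = 20
  8 * (-2)^1 = -16
  constant: 7
Sum = 24 + 20 - 16 + 7 = 35


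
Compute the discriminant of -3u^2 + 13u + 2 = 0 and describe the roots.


D = b^2 - 4ac = (13)^2 - 4(-3)(2) = 169 + 24 = 193
Since D > 0: two distinct irrational roots


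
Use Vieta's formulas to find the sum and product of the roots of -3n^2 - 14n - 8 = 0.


For an^2+bn+c=0: sum = -b/a, product = c/a.
a=-3, b=-14, c=-8
Sum = -(-14)/-3 = -14/3
Product = (-8)/-3 = 8/3


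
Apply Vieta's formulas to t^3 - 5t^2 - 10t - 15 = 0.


Monic cubic t^3+bt^2+ct+d=0: sum=-b, pairwise sum=c, product=-d.
b=-5, c=-10, d=-15
r1+r2+r3 = 5
r1r2+r1r3+r2r3 = -10
r1r2r3 = 15


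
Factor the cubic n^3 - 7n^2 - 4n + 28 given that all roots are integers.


Try integer roots (divisors of 28). n=7: p(7)=0.
Divide out (n - 7): quotient is n^2 - 4.
Factor the quadratic: (n - 2)(n + 2)
Result: (n - 7)(n - 2)(n + 2)


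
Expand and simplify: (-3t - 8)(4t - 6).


Distribute each term of the first polynomial:
  (-3t)(4t - 6) = -12t^2 + 18t
  (-8)(4t - 6) = -32t + 48
Sum: -12t^2 - 14t + 48


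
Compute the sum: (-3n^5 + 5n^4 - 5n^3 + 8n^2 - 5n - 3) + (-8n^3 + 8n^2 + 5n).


Align terms by degree and add:
  -3n^5 + 5n^4 - 5n^3 + 8n^2 - 5n - 3
  -8n^3 + 8n^2 + 5n
= -3n^5 + 5n^4 - 13n^3 + 16n^2 - 3


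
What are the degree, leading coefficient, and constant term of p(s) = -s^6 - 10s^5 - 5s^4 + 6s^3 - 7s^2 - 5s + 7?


Highest power of s is 6, with coefficient -1. Constant term is 7.
Degree = 6, leading coefficient = -1, constant term = 7


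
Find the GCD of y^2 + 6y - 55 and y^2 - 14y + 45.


Factor each:
  y^2 + 6y - 55 = (y - 5)(y + 11)
  y^2 - 14y + 45 = (y - 5)(y - 9)
Common monic factor: y - 5


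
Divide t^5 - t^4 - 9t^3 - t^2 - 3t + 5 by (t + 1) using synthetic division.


Synthetic division with c = -1. Coefficients: 1, -1, -9, -1, -3, 5
Bring down 1.
  1 * -1 = -1; -1 - 1 = -2
  -2 * -1 = 2; 2 - 9 = -7
  -7 * -1 = 7; 7 - 1 = 6
  6 * -1 = -6; -6 - 3 = -9
  -9 * -1 = 9; 9 + 5 = 14
Quotient: t^4 - 2t^3 - 7t^2 + 6t - 9, Remainder: 14


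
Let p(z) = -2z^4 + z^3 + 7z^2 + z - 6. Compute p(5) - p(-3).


p(5) = -951
p(-3) = -135
p(5) - p(-3) = -951 + 135 = -816


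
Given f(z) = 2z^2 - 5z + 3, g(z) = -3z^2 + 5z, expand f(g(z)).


Substitute g(z) into f:
f(g(z)) = 2*(-3z^2 + 5z)^2 + (-5)*(-3z^2 + 5z) + 3
(-3z^2 + 5z)^2 = 9z^4 - 30z^3 + 25z^2
Expand and combine: 18z^4 - 60z^3 + 65z^2 - 25z + 3


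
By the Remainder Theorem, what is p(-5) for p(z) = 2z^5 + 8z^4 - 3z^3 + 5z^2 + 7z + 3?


By the Remainder Theorem, the remainder equals p(-5):
  2*(-5)^5 = -6250
  8*(-5)^4 = 5000
  -3*(-5)^3 = 375
  5*(-5)^2 = 125
  7*(-5)^1 = -35
  constant: 3
Sum: -6250 + 5000 + 375 + 125 - 35 + 3 = -782


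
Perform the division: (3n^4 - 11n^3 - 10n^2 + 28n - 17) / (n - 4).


(3n^4 - 11n^3 - 10n^2 + 28n - 17) / (n - 4)
Step 1: 3n^3 * (n - 4) = 3n^4 - 12n^3; subtract.
Step 2: n^2 * (n - 4) = n^3 - 4n^2; subtract.
Step 3: -6n * (n - 4) = -6n^2 + 24n; subtract.
Step 4: 4 * (n - 4) = 4n - 16; subtract.
Quotient: 3n^3 + n^2 - 6n + 4, Remainder: -1


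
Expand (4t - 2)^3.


Expand (4t - 2)^3 by repeated multiplication:
  (4t - 2)^2 = 16t^2 - 16t + 4
= 64t^3 - 96t^2 + 48t - 8


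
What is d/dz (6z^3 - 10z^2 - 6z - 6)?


Apply the power rule term by term:
  d/dz(6z^3) = 18z^2
  d/dz(-10z^2) = -20z
  d/dz(-6z) = -6
  d/dz(-6) = 0
p'(z) = 18z^2 - 20z - 6


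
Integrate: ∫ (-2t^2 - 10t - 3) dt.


Reverse power rule on each term:
  ∫ -2t^2 dt = -(2/3)t^3
  ∫ -10t dt = -5t^2
  ∫ -3 dt = -3t
F(t) = -(2/3)t^3 - 5t^2 - 3t + C


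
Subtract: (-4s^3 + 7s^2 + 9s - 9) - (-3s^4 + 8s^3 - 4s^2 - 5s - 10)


Distribute the minus sign:
  (-4s^3 + 7s^2 + 9s - 9)
- (-3s^4 + 8s^3 - 4s^2 - 5s - 10)
Negate second polynomial: 3s^4 - 8s^3 + 4s^2 + 5s + 10
Add: 3s^4 - 12s^3 + 11s^2 + 14s + 1


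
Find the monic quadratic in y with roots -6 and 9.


p(y) = (y + 6)(y - 9)
Expand: y^2 - 3y - 54


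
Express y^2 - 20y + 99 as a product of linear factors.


Roots satisfy r1 + r2 = -b/a = 20 and r1*r2 = c/a = 99.
So r1 = 11, r2 = 9.
y^2 - 20y + 99 = (y - r1)(y - r2) = (y - 11)(y - 9)


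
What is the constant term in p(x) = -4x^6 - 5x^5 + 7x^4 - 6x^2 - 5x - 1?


Read off the constant term: -1


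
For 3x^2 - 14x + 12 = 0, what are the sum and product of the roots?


For ax^2+bx+c=0: sum = -b/a, product = c/a.
a=3, b=-14, c=12
Sum = -(-14)/3 = 14/3
Product = (12)/3 = 4


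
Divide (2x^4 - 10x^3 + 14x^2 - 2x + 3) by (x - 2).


(2x^4 - 10x^3 + 14x^2 - 2x + 3) / (x - 2)
Step 1: 2x^3 * (x - 2) = 2x^4 - 4x^3; subtract.
Step 2: -6x^2 * (x - 2) = -6x^3 + 12x^2; subtract.
Step 3: 2x * (x - 2) = 2x^2 - 4x; subtract.
Step 4: 2 * (x - 2) = 2x - 4; subtract.
Quotient: 2x^3 - 6x^2 + 2x + 2, Remainder: 7


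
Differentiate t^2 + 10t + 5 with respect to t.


Apply the power rule term by term:
  d/dt(t^2) = 2t
  d/dt(10t) = 10
  d/dt(5) = 0
p'(t) = 2t + 10


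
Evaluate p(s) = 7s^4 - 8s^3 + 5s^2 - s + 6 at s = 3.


Using direct substitution:
  7 * (3)^4 = 567
  -8 * (3)^3 = -216
  5 * (3)^2 = 45
  -1 * (3)^1 = -3
  constant: 6
Sum = 567 - 216 + 45 - 3 + 6 = 399


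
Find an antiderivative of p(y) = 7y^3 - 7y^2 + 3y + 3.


Reverse power rule on each term:
  ∫ 7y^3 dy = (7/4)y^4
  ∫ -7y^2 dy = -(7/3)y^3
  ∫ 3y dy = (3/2)y^2
  ∫ 3 dy = 3y
F(y) = (7/4)y^4 - (7/3)y^3 + (3/2)y^2 + 3y + C


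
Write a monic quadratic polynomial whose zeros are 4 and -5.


p(t) = (t - 4)(t + 5)
Expand: t^2 + t - 20


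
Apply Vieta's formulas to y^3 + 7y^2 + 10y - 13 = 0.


Monic cubic y^3+by^2+cy+d=0: sum=-b, pairwise sum=c, product=-d.
b=7, c=10, d=-13
r1+r2+r3 = -7
r1r2+r1r3+r2r3 = 10
r1r2r3 = 13


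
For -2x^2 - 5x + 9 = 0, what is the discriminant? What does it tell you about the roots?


D = b^2 - 4ac = (-5)^2 - 4(-2)(9) = 25 + 72 = 97
Since D > 0: two distinct irrational roots


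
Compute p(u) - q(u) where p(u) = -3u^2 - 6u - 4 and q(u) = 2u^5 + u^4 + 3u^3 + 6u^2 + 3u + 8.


Distribute the minus sign:
  (-3u^2 - 6u - 4)
- (2u^5 + u^4 + 3u^3 + 6u^2 + 3u + 8)
Negate second polynomial: -2u^5 - u^4 - 3u^3 - 6u^2 - 3u - 8
Add: -2u^5 - u^4 - 3u^3 - 9u^2 - 9u - 12


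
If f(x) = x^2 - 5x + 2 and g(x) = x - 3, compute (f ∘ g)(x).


Substitute g(x) into f:
f(g(x)) = 1*(x - 3)^2 + (-5)*(x - 3) + 2
(x - 3)^2 = x^2 - 6x + 9
Expand and combine: x^2 - 11x + 26


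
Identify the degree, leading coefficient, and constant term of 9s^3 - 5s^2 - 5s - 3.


Highest power of s is 3, with coefficient 9. Constant term is -3.
Degree = 3, leading coefficient = 9, constant term = -3


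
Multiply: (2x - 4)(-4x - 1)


Distribute each term of the first polynomial:
  (2x)(-4x - 1) = -8x^2 - 2x
  (-4)(-4x - 1) = 16x + 4
Sum: -8x^2 + 14x + 4


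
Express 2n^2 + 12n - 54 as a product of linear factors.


Roots satisfy r1 + r2 = -b/a = -6 and r1*r2 = c/a = -27.
So r1 = 3, r2 = -9.
2n^2 + 12n - 54 = 2(n - r1)(n - r2) = 2(n - 3)(n + 9)


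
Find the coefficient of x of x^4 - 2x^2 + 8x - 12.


Read off the coefficient of x: 8


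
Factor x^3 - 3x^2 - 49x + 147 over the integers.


Try integer roots (divisors of 147). x=7: p(7)=0.
Divide out (x - 7): quotient is x^2 + 4x - 21.
Factor the quadratic: (x - 3)(x + 7)
Result: (x - 7)(x - 3)(x + 7)


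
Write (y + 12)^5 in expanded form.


Expand (y + 12)^5 by repeated multiplication:
  (y + 12)^2 = y^2 + 24y + 144
  (y + 12)^3 = y^3 + 36y^2 + 432y + 1728
  (y + 12)^4 = y^4 + 48y^3 + 864y^2 + 6912y + 20736
= y^5 + 60y^4 + 1440y^3 + 17280y^2 + 103680y + 248832


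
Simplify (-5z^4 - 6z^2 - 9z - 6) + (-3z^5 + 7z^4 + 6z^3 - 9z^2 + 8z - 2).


Align terms by degree and add:
  -5z^4 - 6z^2 - 9z - 6
  -3z^5 + 7z^4 + 6z^3 - 9z^2 + 8z - 2
= -3z^5 + 2z^4 + 6z^3 - 15z^2 - z - 8


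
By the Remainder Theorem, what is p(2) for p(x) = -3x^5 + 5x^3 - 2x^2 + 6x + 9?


By the Remainder Theorem, the remainder equals p(2):
  -3*(2)^5 = -96
  0*(2)^4 = 0
  5*(2)^3 = 40
  -2*(2)^2 = -8
  6*(2)^1 = 12
  constant: 9
Sum: -96 + 0 + 40 - 8 + 12 + 9 = -43


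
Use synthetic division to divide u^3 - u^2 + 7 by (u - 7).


Synthetic division with c = 7. Coefficients: 1, -1, 0, 7
Bring down 1.
  1 * 7 = 7; 7 - 1 = 6
  6 * 7 = 42; 42 + 0 = 42
  42 * 7 = 294; 294 + 7 = 301
Quotient: u^2 + 6u + 42, Remainder: 301


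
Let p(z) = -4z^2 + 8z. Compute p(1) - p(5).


p(1) = 4
p(5) = -60
p(1) - p(5) = 4 + 60 = 64


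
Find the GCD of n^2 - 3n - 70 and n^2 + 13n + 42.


Factor each:
  n^2 - 3n - 70 = (n + 7)(n - 10)
  n^2 + 13n + 42 = (n + 7)(n + 6)
Common monic factor: n + 7


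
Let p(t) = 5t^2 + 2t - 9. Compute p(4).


Using direct substitution:
  5 * (4)^2 = 80
  2 * (4)^1 = 8
  constant: -9
Sum = 80 + 8 - 9 = 79


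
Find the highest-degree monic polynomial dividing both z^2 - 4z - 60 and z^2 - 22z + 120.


Factor each:
  z^2 - 4z - 60 = (z - 10)(z + 6)
  z^2 - 22z + 120 = (z - 10)(z - 12)
Common monic factor: z - 10


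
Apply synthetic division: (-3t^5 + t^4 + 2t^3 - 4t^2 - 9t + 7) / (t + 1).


Synthetic division with c = -1. Coefficients: -3, 1, 2, -4, -9, 7
Bring down -3.
  -3 * -1 = 3; 3 + 1 = 4
  4 * -1 = -4; -4 + 2 = -2
  -2 * -1 = 2; 2 - 4 = -2
  -2 * -1 = 2; 2 - 9 = -7
  -7 * -1 = 7; 7 + 7 = 14
Quotient: -3t^4 + 4t^3 - 2t^2 - 2t - 7, Remainder: 14


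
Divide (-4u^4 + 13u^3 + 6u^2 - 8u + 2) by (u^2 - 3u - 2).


(-4u^4 + 13u^3 + 6u^2 - 8u + 2) / (u^2 - 3u - 2)
Step 1: -4u^2 * (u^2 - 3u - 2) = -4u^4 + 12u^3 + 8u^2; subtract.
Step 2: u * (u^2 - 3u - 2) = u^3 - 3u^2 - 2u; subtract.
Step 3: 1 * (u^2 - 3u - 2) = u^2 - 3u - 2; subtract.
Quotient: -4u^2 + u + 1, Remainder: -3u + 4


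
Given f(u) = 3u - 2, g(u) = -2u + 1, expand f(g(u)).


Substitute g(u) into f:
f(g(u)) = 3*(-2u + 1) + (-2)
Expand and combine: -6u + 1


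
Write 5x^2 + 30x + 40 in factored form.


Roots satisfy r1 + r2 = -b/a = -6 and r1*r2 = c/a = 8.
So r1 = -4, r2 = -2.
5x^2 + 30x + 40 = 5(x - r1)(x - r2) = 5(x + 4)(x + 2)


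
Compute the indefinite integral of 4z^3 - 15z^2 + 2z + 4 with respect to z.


Reverse power rule on each term:
  ∫ 4z^3 dz = z^4
  ∫ -15z^2 dz = -5z^3
  ∫ 2z dz = z^2
  ∫ 4 dz = 4z
F(z) = z^4 - 5z^3 + z^2 + 4z + C


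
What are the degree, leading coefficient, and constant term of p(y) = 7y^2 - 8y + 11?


Highest power of y is 2, with coefficient 7. Constant term is 11.
Degree = 2, leading coefficient = 7, constant term = 11


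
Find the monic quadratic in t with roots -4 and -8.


p(t) = (t + 4)(t + 8)
Expand: t^2 + 12t + 32


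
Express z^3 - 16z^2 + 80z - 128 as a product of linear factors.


Try integer roots (divisors of -128). z=4: p(4)=0.
Divide out (z - 4): quotient is z^2 - 12z + 32.
Factor the quadratic: (z - 8)(z - 4)
Result: (z - 4)(z - 8)(z - 4)


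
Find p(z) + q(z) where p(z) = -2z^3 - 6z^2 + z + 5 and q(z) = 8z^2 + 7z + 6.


Align terms by degree and add:
  -2z^3 - 6z^2 + z + 5
+ 8z^2 + 7z + 6
= -2z^3 + 2z^2 + 8z + 11


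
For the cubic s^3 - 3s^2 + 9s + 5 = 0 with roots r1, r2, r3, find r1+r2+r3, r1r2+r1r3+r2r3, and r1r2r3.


Monic cubic s^3+bs^2+cs+d=0: sum=-b, pairwise sum=c, product=-d.
b=-3, c=9, d=5
r1+r2+r3 = 3
r1r2+r1r3+r2r3 = 9
r1r2r3 = -5


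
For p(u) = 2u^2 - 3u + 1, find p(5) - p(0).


p(5) = 36
p(0) = 1
p(5) - p(0) = 36 - 1 = 35


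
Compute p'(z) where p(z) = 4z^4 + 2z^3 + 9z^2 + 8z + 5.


Apply the power rule term by term:
  d/dz(4z^4) = 16z^3
  d/dz(2z^3) = 6z^2
  d/dz(9z^2) = 18z
  d/dz(8z) = 8
  d/dz(5) = 0
p'(z) = 16z^3 + 6z^2 + 18z + 8


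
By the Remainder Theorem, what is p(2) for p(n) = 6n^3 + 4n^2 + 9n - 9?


By the Remainder Theorem, the remainder equals p(2):
  6*(2)^3 = 48
  4*(2)^2 = 16
  9*(2)^1 = 18
  constant: -9
Sum: 48 + 16 + 18 - 9 = 73


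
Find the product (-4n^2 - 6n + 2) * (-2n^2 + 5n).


Distribute each term of the first polynomial:
  (-4n^2)(-2n^2 + 5n) = 8n^4 - 20n^3
  (-6n)(-2n^2 + 5n) = 12n^3 - 30n^2
  (2)(-2n^2 + 5n) = -4n^2 + 10n
Sum: 8n^4 - 8n^3 - 34n^2 + 10n


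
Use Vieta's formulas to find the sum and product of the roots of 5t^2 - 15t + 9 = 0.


For at^2+bt+c=0: sum = -b/a, product = c/a.
a=5, b=-15, c=9
Sum = -(-15)/5 = 3
Product = (9)/5 = 9/5


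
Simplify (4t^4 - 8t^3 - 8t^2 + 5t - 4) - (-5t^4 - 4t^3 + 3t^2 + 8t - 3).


Distribute the minus sign:
  (4t^4 - 8t^3 - 8t^2 + 5t - 4)
- (-5t^4 - 4t^3 + 3t^2 + 8t - 3)
Negate second polynomial: 5t^4 + 4t^3 - 3t^2 - 8t + 3
Add: 9t^4 - 4t^3 - 11t^2 - 3t - 1


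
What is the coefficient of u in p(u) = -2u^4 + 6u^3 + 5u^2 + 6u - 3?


Read off the coefficient of u: 6


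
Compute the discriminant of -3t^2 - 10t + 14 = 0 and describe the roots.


D = b^2 - 4ac = (-10)^2 - 4(-3)(14) = 100 + 168 = 268
Since D > 0: two distinct irrational roots


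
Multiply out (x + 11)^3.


Expand (x + 11)^3 by repeated multiplication:
  (x + 11)^2 = x^2 + 22x + 121
= x^3 + 33x^2 + 363x + 1331


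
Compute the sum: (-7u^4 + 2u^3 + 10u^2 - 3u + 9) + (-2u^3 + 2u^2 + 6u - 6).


Align terms by degree and add:
  -7u^4 + 2u^3 + 10u^2 - 3u + 9
  -2u^3 + 2u^2 + 6u - 6
= -7u^4 + 12u^2 + 3u + 3


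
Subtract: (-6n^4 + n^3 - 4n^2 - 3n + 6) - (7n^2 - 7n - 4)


Distribute the minus sign:
  (-6n^4 + n^3 - 4n^2 - 3n + 6)
- (7n^2 - 7n - 4)
Negate second polynomial: -7n^2 + 7n + 4
Add: -6n^4 + n^3 - 11n^2 + 4n + 10


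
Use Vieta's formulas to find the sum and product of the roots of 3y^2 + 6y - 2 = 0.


For ay^2+by+c=0: sum = -b/a, product = c/a.
a=3, b=6, c=-2
Sum = -(6)/3 = -2
Product = (-2)/3 = -2/3


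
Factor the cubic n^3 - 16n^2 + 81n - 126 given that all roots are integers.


Try integer roots (divisors of -126). n=7: p(7)=0.
Divide out (n - 7): quotient is n^2 - 9n + 18.
Factor the quadratic: (n - 3)(n - 6)
Result: (n - 7)(n - 3)(n - 6)


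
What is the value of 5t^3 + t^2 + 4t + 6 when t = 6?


Using direct substitution:
  5 * (6)^3 = 1080
  1 * (6)^2 = 36
  4 * (6)^1 = 24
  constant: 6
Sum = 1080 + 36 + 24 + 6 = 1146


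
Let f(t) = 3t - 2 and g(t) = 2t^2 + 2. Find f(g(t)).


Substitute g(t) into f:
f(g(t)) = 3*(2t^2 + 2) + (-2)
Expand and combine: 6t^2 + 4


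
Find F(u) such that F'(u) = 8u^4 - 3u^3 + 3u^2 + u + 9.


Reverse power rule on each term:
  ∫ 8u^4 du = (8/5)u^5
  ∫ -3u^3 du = -(3/4)u^4
  ∫ 3u^2 du = u^3
  ∫ u du = (1/2)u^2
  ∫ 9 du = 9u
F(u) = (8/5)u^5 - (3/4)u^4 + u^3 + (1/2)u^2 + 9u + C


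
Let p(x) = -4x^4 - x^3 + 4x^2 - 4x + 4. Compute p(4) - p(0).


p(4) = -1036
p(0) = 4
p(4) - p(0) = -1036 - 4 = -1040


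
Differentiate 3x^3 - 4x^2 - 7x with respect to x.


Apply the power rule term by term:
  d/dx(3x^3) = 9x^2
  d/dx(-4x^2) = -8x
  d/dx(-7x) = -7
p'(x) = 9x^2 - 8x - 7


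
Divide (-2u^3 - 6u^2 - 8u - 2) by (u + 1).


(-2u^3 - 6u^2 - 8u - 2) / (u + 1)
Step 1: -2u^2 * (u + 1) = -2u^3 - 2u^2; subtract.
Step 2: -4u * (u + 1) = -4u^2 - 4u; subtract.
Step 3: -4 * (u + 1) = -4u - 4; subtract.
Quotient: -2u^2 - 4u - 4, Remainder: 2


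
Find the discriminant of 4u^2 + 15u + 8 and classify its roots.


D = b^2 - 4ac = (15)^2 - 4(4)(8) = 225 - 128 = 97
Since D > 0: two distinct irrational roots


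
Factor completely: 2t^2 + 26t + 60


Roots satisfy r1 + r2 = -b/a = -13 and r1*r2 = c/a = 30.
So r1 = -10, r2 = -3.
2t^2 + 26t + 60 = 2(t - r1)(t - r2) = 2(t + 10)(t + 3)


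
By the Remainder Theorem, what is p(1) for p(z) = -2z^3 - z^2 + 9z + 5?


By the Remainder Theorem, the remainder equals p(1):
  -2*(1)^3 = -2
  -1*(1)^2 = -1
  9*(1)^1 = 9
  constant: 5
Sum: -2 - 1 + 9 + 5 = 11


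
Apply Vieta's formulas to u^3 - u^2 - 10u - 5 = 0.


Monic cubic u^3+bu^2+cu+d=0: sum=-b, pairwise sum=c, product=-d.
b=-1, c=-10, d=-5
r1+r2+r3 = 1
r1r2+r1r3+r2r3 = -10
r1r2r3 = 5


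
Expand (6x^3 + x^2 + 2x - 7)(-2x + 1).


Distribute each term of the first polynomial:
  (6x^3)(-2x + 1) = -12x^4 + 6x^3
  (x^2)(-2x + 1) = -2x^3 + x^2
  (2x)(-2x + 1) = -4x^2 + 2x
  (-7)(-2x + 1) = 14x - 7
Sum: -12x^4 + 4x^3 - 3x^2 + 16x - 7


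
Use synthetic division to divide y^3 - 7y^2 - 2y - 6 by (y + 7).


Synthetic division with c = -7. Coefficients: 1, -7, -2, -6
Bring down 1.
  1 * -7 = -7; -7 - 7 = -14
  -14 * -7 = 98; 98 - 2 = 96
  96 * -7 = -672; -672 - 6 = -678
Quotient: y^2 - 14y + 96, Remainder: -678


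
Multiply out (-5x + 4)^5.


Expand (-5x + 4)^5 by repeated multiplication:
  (-5x + 4)^2 = 25x^2 - 40x + 16
  (-5x + 4)^3 = -125x^3 + 300x^2 - 240x + 64
  (-5x + 4)^4 = 625x^4 - 2000x^3 + 2400x^2 - 1280x + 256
= -3125x^5 + 12500x^4 - 20000x^3 + 16000x^2 - 6400x + 1024


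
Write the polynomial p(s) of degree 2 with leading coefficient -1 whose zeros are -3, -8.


p(s) = -(s + 3)(s + 8)
Expand: -s^2 - 11s - 24


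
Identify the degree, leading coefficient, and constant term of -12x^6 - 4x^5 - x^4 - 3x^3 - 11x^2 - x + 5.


Highest power of x is 6, with coefficient -12. Constant term is 5.
Degree = 6, leading coefficient = -12, constant term = 5


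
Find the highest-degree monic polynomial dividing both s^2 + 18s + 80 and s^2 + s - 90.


Factor each:
  s^2 + 18s + 80 = (s + 10)(s + 8)
  s^2 + s - 90 = (s + 10)(s - 9)
Common monic factor: s + 10


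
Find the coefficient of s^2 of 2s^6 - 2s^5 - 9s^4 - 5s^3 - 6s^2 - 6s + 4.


Read off the coefficient of s^2: -6


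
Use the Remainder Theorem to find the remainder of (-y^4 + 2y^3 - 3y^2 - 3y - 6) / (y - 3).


By the Remainder Theorem, the remainder equals p(3):
  -1*(3)^4 = -81
  2*(3)^3 = 54
  -3*(3)^2 = -27
  -3*(3)^1 = -9
  constant: -6
Sum: -81 + 54 - 27 - 9 - 6 = -69


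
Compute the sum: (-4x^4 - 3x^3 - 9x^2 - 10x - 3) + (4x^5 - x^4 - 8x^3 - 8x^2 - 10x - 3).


Align terms by degree and add:
  -4x^4 - 3x^3 - 9x^2 - 10x - 3
+ 4x^5 - x^4 - 8x^3 - 8x^2 - 10x - 3
= 4x^5 - 5x^4 - 11x^3 - 17x^2 - 20x - 6


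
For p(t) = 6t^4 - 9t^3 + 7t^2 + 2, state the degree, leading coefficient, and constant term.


Highest power of t is 4, with coefficient 6. Constant term is 2.
Degree = 4, leading coefficient = 6, constant term = 2


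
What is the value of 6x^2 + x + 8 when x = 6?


Using direct substitution:
  6 * (6)^2 = 216
  1 * (6)^1 = 6
  constant: 8
Sum = 216 + 6 + 8 = 230


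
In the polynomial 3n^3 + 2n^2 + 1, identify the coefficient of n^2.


Read off the coefficient of n^2: 2


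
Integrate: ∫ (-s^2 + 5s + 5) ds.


Reverse power rule on each term:
  ∫ -s^2 ds = -(1/3)s^3
  ∫ 5s ds = (5/2)s^2
  ∫ 5 ds = 5s
F(s) = -(1/3)s^3 + (5/2)s^2 + 5s + C


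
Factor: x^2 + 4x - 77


Roots satisfy r1 + r2 = -b/a = -4 and r1*r2 = c/a = -77.
So r1 = -11, r2 = 7.
x^2 + 4x - 77 = (x - r1)(x - r2) = (x + 11)(x - 7)


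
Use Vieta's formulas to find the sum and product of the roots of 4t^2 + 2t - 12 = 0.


For at^2+bt+c=0: sum = -b/a, product = c/a.
a=4, b=2, c=-12
Sum = -(2)/4 = -1/2
Product = (-12)/4 = -3


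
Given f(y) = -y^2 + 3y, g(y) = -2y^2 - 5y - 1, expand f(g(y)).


Substitute g(y) into f:
f(g(y)) = -1*(-2y^2 - 5y - 1)^2 + 3*(-2y^2 - 5y - 1)
(-2y^2 - 5y - 1)^2 = 4y^4 + 20y^3 + 29y^2 + 10y + 1
Expand and combine: -4y^4 - 20y^3 - 35y^2 - 25y - 4


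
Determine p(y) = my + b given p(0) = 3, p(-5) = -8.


p(y) = my + b. Using p(0)=3, p(-5)=-8:
m = (3 + 8)/(0 + 5) = 11/5 = 11/5
b = 3 - m*(0) = 3 = 3
p(y) = (11/5)y + 3


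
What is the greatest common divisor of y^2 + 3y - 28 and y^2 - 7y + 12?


Factor each:
  y^2 + 3y - 28 = (y - 4)(y + 7)
  y^2 - 7y + 12 = (y - 4)(y - 3)
Common monic factor: y - 4


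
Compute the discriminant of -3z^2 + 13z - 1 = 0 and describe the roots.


D = b^2 - 4ac = (13)^2 - 4(-3)(-1) = 169 - 12 = 157
Since D > 0: two distinct irrational roots


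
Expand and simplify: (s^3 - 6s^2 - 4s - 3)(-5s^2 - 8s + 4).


Distribute each term of the first polynomial:
  (s^3)(-5s^2 - 8s + 4) = -5s^5 - 8s^4 + 4s^3
  (-6s^2)(-5s^2 - 8s + 4) = 30s^4 + 48s^3 - 24s^2
  (-4s)(-5s^2 - 8s + 4) = 20s^3 + 32s^2 - 16s
  (-3)(-5s^2 - 8s + 4) = 15s^2 + 24s - 12
Sum: -5s^5 + 22s^4 + 72s^3 + 23s^2 + 8s - 12


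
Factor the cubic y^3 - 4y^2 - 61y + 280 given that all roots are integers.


Try integer roots (divisors of 280). y=7: p(7)=0.
Divide out (y - 7): quotient is y^2 + 3y - 40.
Factor the quadratic: (y - 5)(y + 8)
Result: (y - 7)(y - 5)(y + 8)


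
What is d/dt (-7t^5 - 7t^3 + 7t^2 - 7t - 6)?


Apply the power rule term by term:
  d/dt(-7t^5) = -35t^4
  d/dt(-7t^3) = -21t^2
  d/dt(7t^2) = 14t
  d/dt(-7t) = -7
  d/dt(-6) = 0
p'(t) = -35t^4 - 21t^2 + 14t - 7


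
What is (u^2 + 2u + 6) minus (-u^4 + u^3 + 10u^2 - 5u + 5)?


Distribute the minus sign:
  (u^2 + 2u + 6)
- (-u^4 + u^3 + 10u^2 - 5u + 5)
Negate second polynomial: u^4 - u^3 - 10u^2 + 5u - 5
Add: u^4 - u^3 - 9u^2 + 7u + 1


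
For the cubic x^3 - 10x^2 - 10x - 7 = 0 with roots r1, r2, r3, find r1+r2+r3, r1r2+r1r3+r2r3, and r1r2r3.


Monic cubic x^3+bx^2+cx+d=0: sum=-b, pairwise sum=c, product=-d.
b=-10, c=-10, d=-7
r1+r2+r3 = 10
r1r2+r1r3+r2r3 = -10
r1r2r3 = 7


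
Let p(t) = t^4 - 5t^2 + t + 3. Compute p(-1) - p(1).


p(-1) = -2
p(1) = 0
p(-1) - p(1) = -2 = -2


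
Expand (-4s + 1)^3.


Expand (-4s + 1)^3 by repeated multiplication:
  (-4s + 1)^2 = 16s^2 - 8s + 1
= -64s^3 + 48s^2 - 12s + 1


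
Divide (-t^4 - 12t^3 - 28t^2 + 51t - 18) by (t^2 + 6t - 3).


(-t^4 - 12t^3 - 28t^2 + 51t - 18) / (t^2 + 6t - 3)
Step 1: -t^2 * (t^2 + 6t - 3) = -t^4 - 6t^3 + 3t^2; subtract.
Step 2: -6t * (t^2 + 6t - 3) = -6t^3 - 36t^2 + 18t; subtract.
Step 3: 5 * (t^2 + 6t - 3) = 5t^2 + 30t - 15; subtract.
Quotient: -t^2 - 6t + 5, Remainder: 3t - 3


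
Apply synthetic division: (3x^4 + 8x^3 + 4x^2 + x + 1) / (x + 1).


Synthetic division with c = -1. Coefficients: 3, 8, 4, 1, 1
Bring down 3.
  3 * -1 = -3; -3 + 8 = 5
  5 * -1 = -5; -5 + 4 = -1
  -1 * -1 = 1; 1 + 1 = 2
  2 * -1 = -2; -2 + 1 = -1
Quotient: 3x^3 + 5x^2 - x + 2, Remainder: -1


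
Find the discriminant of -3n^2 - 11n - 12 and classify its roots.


D = b^2 - 4ac = (-11)^2 - 4(-3)(-12) = 121 - 144 = -23
Since D < 0: two complex conjugate roots (no real roots)


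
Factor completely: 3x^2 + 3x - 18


Roots satisfy r1 + r2 = -b/a = -1 and r1*r2 = c/a = -6.
So r1 = -3, r2 = 2.
3x^2 + 3x - 18 = 3(x - r1)(x - r2) = 3(x + 3)(x - 2)


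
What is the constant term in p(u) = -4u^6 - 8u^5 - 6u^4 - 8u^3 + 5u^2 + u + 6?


Read off the constant term: 6


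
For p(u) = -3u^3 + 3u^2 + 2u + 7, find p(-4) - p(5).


p(-4) = 239
p(5) = -283
p(-4) - p(5) = 239 + 283 = 522


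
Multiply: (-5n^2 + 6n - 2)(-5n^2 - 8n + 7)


Distribute each term of the first polynomial:
  (-5n^2)(-5n^2 - 8n + 7) = 25n^4 + 40n^3 - 35n^2
  (6n)(-5n^2 - 8n + 7) = -30n^3 - 48n^2 + 42n
  (-2)(-5n^2 - 8n + 7) = 10n^2 + 16n - 14
Sum: 25n^4 + 10n^3 - 73n^2 + 58n - 14


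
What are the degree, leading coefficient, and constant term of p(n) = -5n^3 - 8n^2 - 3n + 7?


Highest power of n is 3, with coefficient -5. Constant term is 7.
Degree = 3, leading coefficient = -5, constant term = 7


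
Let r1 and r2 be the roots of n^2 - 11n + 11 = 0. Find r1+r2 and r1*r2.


For an^2+bn+c=0: sum = -b/a, product = c/a.
a=1, b=-11, c=11
Sum = -(-11)/1 = 11
Product = (11)/1 = 11


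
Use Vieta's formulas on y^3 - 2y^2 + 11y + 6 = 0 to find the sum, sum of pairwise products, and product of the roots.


Monic cubic y^3+by^2+cy+d=0: sum=-b, pairwise sum=c, product=-d.
b=-2, c=11, d=6
r1+r2+r3 = 2
r1r2+r1r3+r2r3 = 11
r1r2r3 = -6


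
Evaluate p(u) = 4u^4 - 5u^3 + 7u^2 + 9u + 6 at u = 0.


Using direct substitution:
  4 * (0)^4 = 0
  -5 * (0)^3 = 0
  7 * (0)^2 = 0
  9 * (0)^1 = 0
  constant: 6
Sum = 0 + 0 + 0 + 0 + 6 = 6


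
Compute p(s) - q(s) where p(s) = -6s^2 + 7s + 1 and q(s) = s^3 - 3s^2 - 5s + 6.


Distribute the minus sign:
  (-6s^2 + 7s + 1)
- (s^3 - 3s^2 - 5s + 6)
Negate second polynomial: -s^3 + 3s^2 + 5s - 6
Add: -s^3 - 3s^2 + 12s - 5


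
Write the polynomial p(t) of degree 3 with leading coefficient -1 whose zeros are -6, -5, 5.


p(t) = -(t + 6)(t + 5)(t - 5)
Expand: -t^3 - 6t^2 + 25t + 150


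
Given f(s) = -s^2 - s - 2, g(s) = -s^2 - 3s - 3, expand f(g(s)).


Substitute g(s) into f:
f(g(s)) = -1*(-s^2 - 3s - 3)^2 + (-1)*(-s^2 - 3s - 3) + (-2)
(-s^2 - 3s - 3)^2 = s^4 + 6s^3 + 15s^2 + 18s + 9
Expand and combine: -s^4 - 6s^3 - 14s^2 - 15s - 8


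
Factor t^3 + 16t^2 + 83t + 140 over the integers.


Try integer roots (divisors of 140). t=-4: p(-4)=0.
Divide out (t + 4): quotient is t^2 + 12t + 35.
Factor the quadratic: (t + 5)(t + 7)
Result: (t + 4)(t + 5)(t + 7)


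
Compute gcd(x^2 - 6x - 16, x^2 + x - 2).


Factor each:
  x^2 - 6x - 16 = (x + 2)(x - 8)
  x^2 + x - 2 = (x + 2)(x - 1)
Common monic factor: x + 2


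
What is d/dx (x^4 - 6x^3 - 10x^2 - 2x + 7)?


Apply the power rule term by term:
  d/dx(x^4) = 4x^3
  d/dx(-6x^3) = -18x^2
  d/dx(-10x^2) = -20x
  d/dx(-2x) = -2
  d/dx(7) = 0
p'(x) = 4x^3 - 18x^2 - 20x - 2


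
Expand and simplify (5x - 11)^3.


Expand (5x - 11)^3 by repeated multiplication:
  (5x - 11)^2 = 25x^2 - 110x + 121
= 125x^3 - 825x^2 + 1815x - 1331


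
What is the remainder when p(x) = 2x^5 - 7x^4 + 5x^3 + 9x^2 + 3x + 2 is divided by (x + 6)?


By the Remainder Theorem, the remainder equals p(-6):
  2*(-6)^5 = -15552
  -7*(-6)^4 = -9072
  5*(-6)^3 = -1080
  9*(-6)^2 = 324
  3*(-6)^1 = -18
  constant: 2
Sum: -15552 - 9072 - 1080 + 324 - 18 + 2 = -25396


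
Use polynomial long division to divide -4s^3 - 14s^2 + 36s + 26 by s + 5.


(-4s^3 - 14s^2 + 36s + 26) / (s + 5)
Step 1: -4s^2 * (s + 5) = -4s^3 - 20s^2; subtract.
Step 2: 6s * (s + 5) = 6s^2 + 30s; subtract.
Step 3: 6 * (s + 5) = 6s + 30; subtract.
Quotient: -4s^2 + 6s + 6, Remainder: -4


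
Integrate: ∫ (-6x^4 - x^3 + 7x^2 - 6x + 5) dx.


Reverse power rule on each term:
  ∫ -6x^4 dx = -(6/5)x^5
  ∫ -x^3 dx = -(1/4)x^4
  ∫ 7x^2 dx = (7/3)x^3
  ∫ -6x dx = -3x^2
  ∫ 5 dx = 5x
F(x) = -(6/5)x^5 - (1/4)x^4 + (7/3)x^3 - 3x^2 + 5x + C


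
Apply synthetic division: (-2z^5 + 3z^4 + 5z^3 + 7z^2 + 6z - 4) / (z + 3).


Synthetic division with c = -3. Coefficients: -2, 3, 5, 7, 6, -4
Bring down -2.
  -2 * -3 = 6; 6 + 3 = 9
  9 * -3 = -27; -27 + 5 = -22
  -22 * -3 = 66; 66 + 7 = 73
  73 * -3 = -219; -219 + 6 = -213
  -213 * -3 = 639; 639 - 4 = 635
Quotient: -2z^4 + 9z^3 - 22z^2 + 73z - 213, Remainder: 635


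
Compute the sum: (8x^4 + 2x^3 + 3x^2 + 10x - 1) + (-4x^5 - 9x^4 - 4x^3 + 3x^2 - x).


Align terms by degree and add:
  8x^4 + 2x^3 + 3x^2 + 10x - 1
  -4x^5 - 9x^4 - 4x^3 + 3x^2 - x
= -4x^5 - x^4 - 2x^3 + 6x^2 + 9x - 1


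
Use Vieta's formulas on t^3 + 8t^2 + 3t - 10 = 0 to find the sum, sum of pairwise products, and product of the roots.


Monic cubic t^3+bt^2+ct+d=0: sum=-b, pairwise sum=c, product=-d.
b=8, c=3, d=-10
r1+r2+r3 = -8
r1r2+r1r3+r2r3 = 3
r1r2r3 = 10


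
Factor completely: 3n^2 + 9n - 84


Roots satisfy r1 + r2 = -b/a = -3 and r1*r2 = c/a = -28.
So r1 = -7, r2 = 4.
3n^2 + 9n - 84 = 3(n - r1)(n - r2) = 3(n + 7)(n - 4)


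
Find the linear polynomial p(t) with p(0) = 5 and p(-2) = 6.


p(t) = mt + b. Using p(0)=5, p(-2)=6:
m = (5 - 6)/(0 + 2) = -1/2 = -1/2
b = 5 - m*(0) = 5 = 5
p(t) = -(1/2)t + 5


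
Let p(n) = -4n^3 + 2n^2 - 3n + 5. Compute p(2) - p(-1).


p(2) = -25
p(-1) = 14
p(2) - p(-1) = -25 - 14 = -39


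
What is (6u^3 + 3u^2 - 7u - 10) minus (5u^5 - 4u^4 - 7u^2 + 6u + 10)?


Distribute the minus sign:
  (6u^3 + 3u^2 - 7u - 10)
- (5u^5 - 4u^4 - 7u^2 + 6u + 10)
Negate second polynomial: -5u^5 + 4u^4 + 7u^2 - 6u - 10
Add: -5u^5 + 4u^4 + 6u^3 + 10u^2 - 13u - 20


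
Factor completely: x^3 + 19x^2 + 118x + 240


Try integer roots (divisors of 240). x=-5: p(-5)=0.
Divide out (x + 5): quotient is x^2 + 14x + 48.
Factor the quadratic: (x + 8)(x + 6)
Result: (x + 5)(x + 8)(x + 6)


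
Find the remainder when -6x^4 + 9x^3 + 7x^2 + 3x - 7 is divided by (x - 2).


By the Remainder Theorem, the remainder equals p(2):
  -6*(2)^4 = -96
  9*(2)^3 = 72
  7*(2)^2 = 28
  3*(2)^1 = 6
  constant: -7
Sum: -96 + 72 + 28 + 6 - 7 = 3


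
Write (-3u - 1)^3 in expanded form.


Expand (-3u - 1)^3 by repeated multiplication:
  (-3u - 1)^2 = 9u^2 + 6u + 1
= -27u^3 - 27u^2 - 9u - 1


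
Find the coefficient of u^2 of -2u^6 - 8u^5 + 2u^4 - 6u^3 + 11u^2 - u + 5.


Read off the coefficient of u^2: 11


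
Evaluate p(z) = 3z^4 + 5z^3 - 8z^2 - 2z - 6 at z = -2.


Using direct substitution:
  3 * (-2)^4 = 48
  5 * (-2)^3 = -40
  -8 * (-2)^2 = -32
  -2 * (-2)^1 = 4
  constant: -6
Sum = 48 - 40 - 32 + 4 - 6 = -26


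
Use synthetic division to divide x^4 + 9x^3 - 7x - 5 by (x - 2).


Synthetic division with c = 2. Coefficients: 1, 9, 0, -7, -5
Bring down 1.
  1 * 2 = 2; 2 + 9 = 11
  11 * 2 = 22; 22 + 0 = 22
  22 * 2 = 44; 44 - 7 = 37
  37 * 2 = 74; 74 - 5 = 69
Quotient: x^3 + 11x^2 + 22x + 37, Remainder: 69


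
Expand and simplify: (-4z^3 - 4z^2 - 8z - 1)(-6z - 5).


Distribute each term of the first polynomial:
  (-4z^3)(-6z - 5) = 24z^4 + 20z^3
  (-4z^2)(-6z - 5) = 24z^3 + 20z^2
  (-8z)(-6z - 5) = 48z^2 + 40z
  (-1)(-6z - 5) = 6z + 5
Sum: 24z^4 + 44z^3 + 68z^2 + 46z + 5


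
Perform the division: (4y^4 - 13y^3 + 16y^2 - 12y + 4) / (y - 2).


(4y^4 - 13y^3 + 16y^2 - 12y + 4) / (y - 2)
Step 1: 4y^3 * (y - 2) = 4y^4 - 8y^3; subtract.
Step 2: -5y^2 * (y - 2) = -5y^3 + 10y^2; subtract.
Step 3: 6y * (y - 2) = 6y^2 - 12y; subtract.
Step 4: 0 * (y - 2) = 0; subtract.
Quotient: 4y^3 - 5y^2 + 6y, Remainder: 4


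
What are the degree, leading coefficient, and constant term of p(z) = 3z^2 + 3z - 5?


Highest power of z is 2, with coefficient 3. Constant term is -5.
Degree = 2, leading coefficient = 3, constant term = -5


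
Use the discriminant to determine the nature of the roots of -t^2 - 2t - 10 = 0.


D = b^2 - 4ac = (-2)^2 - 4(-1)(-10) = 4 - 40 = -36
Since D < 0: two complex conjugate roots (no real roots)


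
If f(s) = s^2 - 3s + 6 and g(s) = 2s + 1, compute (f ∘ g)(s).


Substitute g(s) into f:
f(g(s)) = 1*(2s + 1)^2 + (-3)*(2s + 1) + 6
(2s + 1)^2 = 4s^2 + 4s + 1
Expand and combine: 4s^2 - 2s + 4


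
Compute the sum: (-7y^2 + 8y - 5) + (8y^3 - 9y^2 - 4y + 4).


Align terms by degree and add:
  -7y^2 + 8y - 5
+ 8y^3 - 9y^2 - 4y + 4
= 8y^3 - 16y^2 + 4y - 1


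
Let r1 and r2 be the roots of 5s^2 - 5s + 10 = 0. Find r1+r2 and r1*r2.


For as^2+bs+c=0: sum = -b/a, product = c/a.
a=5, b=-5, c=10
Sum = -(-5)/5 = 1
Product = (10)/5 = 2


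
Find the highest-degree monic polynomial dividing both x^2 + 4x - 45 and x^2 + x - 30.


Factor each:
  x^2 + 4x - 45 = (x - 5)(x + 9)
  x^2 + x - 30 = (x - 5)(x + 6)
Common monic factor: x - 5


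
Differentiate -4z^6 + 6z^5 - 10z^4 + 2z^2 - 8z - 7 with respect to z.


Apply the power rule term by term:
  d/dz(-4z^6) = -24z^5
  d/dz(6z^5) = 30z^4
  d/dz(-10z^4) = -40z^3
  d/dz(2z^2) = 4z
  d/dz(-8z) = -8
  d/dz(-7) = 0
p'(z) = -24z^5 + 30z^4 - 40z^3 + 4z - 8
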